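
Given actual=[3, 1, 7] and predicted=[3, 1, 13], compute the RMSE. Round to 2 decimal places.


MSE = 12.0000. RMSE = sqrt(12.0000) = 3.46.

3.46


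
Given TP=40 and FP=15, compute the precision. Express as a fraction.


Precision = TP / (TP + FP) = 40 / 55 = 8/11.

8/11


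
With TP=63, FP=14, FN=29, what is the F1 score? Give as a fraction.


Precision = 63/77 = 9/11. Recall = 63/92 = 63/92. F1 = 2*P*R/(P+R) = 126/169.

126/169


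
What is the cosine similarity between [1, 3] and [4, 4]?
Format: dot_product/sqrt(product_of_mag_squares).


dot = 16. |a|^2 = 10, |b|^2 = 32. cos = 16/sqrt(320).

16/sqrt(320)


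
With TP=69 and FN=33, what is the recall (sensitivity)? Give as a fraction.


Recall = TP / (TP + FN) = 69 / 102 = 23/34.

23/34


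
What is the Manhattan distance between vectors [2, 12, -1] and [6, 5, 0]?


d = sum of absolute differences: |2-6|=4 + |12-5|=7 + |-1-0|=1 = 12.

12


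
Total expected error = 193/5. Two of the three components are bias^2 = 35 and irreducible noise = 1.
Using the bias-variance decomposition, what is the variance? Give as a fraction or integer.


Total error = bias^2 + variance + irreducible noise. So variance = 193/5 - 35 - 1 = 13/5.

13/5


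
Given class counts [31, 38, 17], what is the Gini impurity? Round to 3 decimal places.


Total = 86. Proportions: 31/86, 38/86, 17/86. sum(p_i^2) = 0.3643. Gini = 1 - 0.3643 = 0.6357, which rounds to 0.636.

0.636


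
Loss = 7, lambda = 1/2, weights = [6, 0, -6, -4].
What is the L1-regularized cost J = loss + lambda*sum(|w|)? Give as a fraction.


L1 norm = sum(|w|) = 16. J = 7 + 1/2 * 16 = 15.

15


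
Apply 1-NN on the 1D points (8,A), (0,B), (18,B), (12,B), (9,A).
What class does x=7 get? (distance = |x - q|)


Distances: |8-7|=1, |0-7|=7, |18-7|=11, |12-7|=5, |9-7|=2. 1 nearest: (8,A). Counts: {'A': 1}. Majority class: A.

A


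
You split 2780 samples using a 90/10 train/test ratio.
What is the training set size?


Test set = 2780 * 10% = 278. Training set = 2780 - 278 = 2502.

2502


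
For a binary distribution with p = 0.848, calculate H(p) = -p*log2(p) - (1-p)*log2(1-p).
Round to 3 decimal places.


H = -0.848*log2(0.848) - 0.152*log2(0.152) = 0.615.

0.615


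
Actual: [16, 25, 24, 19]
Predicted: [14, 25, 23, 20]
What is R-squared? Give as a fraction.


Mean(y) = 21. SS_res = 6. SS_tot = 54. R^2 = 1 - 6/(54) = 8/9.

8/9


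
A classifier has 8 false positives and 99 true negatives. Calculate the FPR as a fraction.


FPR = FP / (FP + TN) = 8 / 107 = 8/107.

8/107


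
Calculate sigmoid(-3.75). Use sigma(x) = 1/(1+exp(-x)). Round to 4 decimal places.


sigma(-3.75) = 1/(1+e^(3.75)) = 1/(1+42.521082) = 1/43.521082 = 0.0230.

0.0230


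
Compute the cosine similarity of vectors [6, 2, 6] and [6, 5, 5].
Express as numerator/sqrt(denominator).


dot = 76. |a|^2 = 76, |b|^2 = 86. cos = 76/sqrt(6536).

76/sqrt(6536)


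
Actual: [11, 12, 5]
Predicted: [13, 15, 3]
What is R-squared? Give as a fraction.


Mean(y) = 28/3. SS_res = 17. SS_tot = 86/3. R^2 = 1 - 17/(86/3) = 35/86.

35/86


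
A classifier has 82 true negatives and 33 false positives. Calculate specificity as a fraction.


Specificity = TN / (TN + FP) = 82 / 115 = 82/115.

82/115


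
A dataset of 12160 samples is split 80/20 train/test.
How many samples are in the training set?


Test set = 12160 * 20% = 2432. Training set = 12160 - 2432 = 9728.

9728


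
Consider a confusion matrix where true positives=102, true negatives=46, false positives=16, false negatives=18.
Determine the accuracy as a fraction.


Accuracy = (TP + TN) / (TP + TN + FP + FN) = (102 + 46) / 182 = 74/91.

74/91


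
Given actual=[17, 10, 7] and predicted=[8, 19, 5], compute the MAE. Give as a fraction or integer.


MAE = (1/3) * (|17-8|=9 + |10-19|=9 + |7-5|=2). Sum = 20. MAE = 20/3.

20/3


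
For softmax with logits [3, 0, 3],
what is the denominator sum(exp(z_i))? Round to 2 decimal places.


Denom = e^3=20.0855 + e^0=1.0000 + e^3=20.0855. Sum = 41.1710, which rounds to 41.17.

41.17


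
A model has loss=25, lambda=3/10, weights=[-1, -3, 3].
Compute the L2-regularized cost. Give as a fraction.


L2 sq norm = sum(w^2) = 19. J = 25 + 3/10 * 19 = 307/10.

307/10


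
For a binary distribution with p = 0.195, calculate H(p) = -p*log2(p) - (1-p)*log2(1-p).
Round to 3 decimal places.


H = -0.195*log2(0.195) - 0.805*log2(0.805) = 0.712.

0.712


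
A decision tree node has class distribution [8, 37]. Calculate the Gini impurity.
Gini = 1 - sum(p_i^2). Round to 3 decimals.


Total = 45. Proportions: 8/45, 37/45. sum(p_i^2) = 0.7077. Gini = 1 - 0.7077 = 0.2923, which rounds to 0.292.

0.292


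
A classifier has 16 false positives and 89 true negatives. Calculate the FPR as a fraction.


FPR = FP / (FP + TN) = 16 / 105 = 16/105.

16/105


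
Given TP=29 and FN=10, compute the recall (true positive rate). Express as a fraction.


Recall = TP / (TP + FN) = 29 / 39 = 29/39.

29/39


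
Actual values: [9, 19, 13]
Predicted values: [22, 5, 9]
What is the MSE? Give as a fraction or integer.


MSE = (1/3) * ((9-22)^2=169 + (19-5)^2=196 + (13-9)^2=16). Sum = 381. MSE = 127.

127


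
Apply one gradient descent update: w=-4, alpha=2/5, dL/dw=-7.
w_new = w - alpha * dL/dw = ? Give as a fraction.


w_new = -4 - 2/5 * -7 = -4 - -14/5 = -6/5.

-6/5


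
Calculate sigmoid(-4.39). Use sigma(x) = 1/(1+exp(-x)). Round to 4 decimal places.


sigma(-4.39) = 1/(1+e^(4.39)) = 1/(1+80.640419) = 1/81.640419 = 0.0122.

0.0122


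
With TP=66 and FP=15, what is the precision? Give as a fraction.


Precision = TP / (TP + FP) = 66 / 81 = 22/27.

22/27


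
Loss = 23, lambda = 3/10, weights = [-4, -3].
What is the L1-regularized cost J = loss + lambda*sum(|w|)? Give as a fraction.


L1 norm = sum(|w|) = 7. J = 23 + 3/10 * 7 = 251/10.

251/10


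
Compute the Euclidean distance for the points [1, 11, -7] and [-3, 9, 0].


d = sqrt(sum of squared differences). (1--3)^2=16, (11-9)^2=4, (-7-0)^2=49. Sum = 69.

sqrt(69)


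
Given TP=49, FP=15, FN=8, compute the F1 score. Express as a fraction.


Precision = 49/64 = 49/64. Recall = 49/57 = 49/57. F1 = 2*P*R/(P+R) = 98/121.

98/121


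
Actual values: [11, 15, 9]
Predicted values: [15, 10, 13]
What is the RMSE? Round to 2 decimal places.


MSE = 19.0000. RMSE = sqrt(19.0000) = 4.36.

4.36


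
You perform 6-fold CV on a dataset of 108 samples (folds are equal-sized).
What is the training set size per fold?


Each validation fold has 108/6 = 18 samples. Training set = 108 - 18 = 90.

90


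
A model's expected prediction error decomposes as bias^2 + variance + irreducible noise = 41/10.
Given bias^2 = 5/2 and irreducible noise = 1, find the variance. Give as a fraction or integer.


Total error = bias^2 + variance + irreducible noise. So variance = 41/10 - 5/2 - 1 = 3/5.

3/5


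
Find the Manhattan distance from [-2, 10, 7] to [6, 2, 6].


d = sum of absolute differences: |-2-6|=8 + |10-2|=8 + |7-6|=1 = 17.

17


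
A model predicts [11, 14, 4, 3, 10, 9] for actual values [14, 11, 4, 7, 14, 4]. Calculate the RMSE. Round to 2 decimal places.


MSE = 12.5000. RMSE = sqrt(12.5000) = 3.54.

3.54


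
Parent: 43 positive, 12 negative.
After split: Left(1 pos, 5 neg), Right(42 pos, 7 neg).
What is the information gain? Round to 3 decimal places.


H(parent) = 0.7568. H(left) = 0.6500, H(right) = 0.5917. Weighted = (6/55)*0.6500 + (49/55)*0.5917 = 0.5981. IG = 0.7568 - 0.5981 = 0.1587, which rounds to 0.159.

0.159


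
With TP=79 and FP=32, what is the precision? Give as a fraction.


Precision = TP / (TP + FP) = 79 / 111 = 79/111.

79/111


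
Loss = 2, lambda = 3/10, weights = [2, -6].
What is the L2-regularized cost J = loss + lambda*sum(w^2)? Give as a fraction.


L2 sq norm = sum(w^2) = 40. J = 2 + 3/10 * 40 = 14.

14


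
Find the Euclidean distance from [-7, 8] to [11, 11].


d = sqrt(sum of squared differences). (-7-11)^2=324, (8-11)^2=9. Sum = 333.

sqrt(333)


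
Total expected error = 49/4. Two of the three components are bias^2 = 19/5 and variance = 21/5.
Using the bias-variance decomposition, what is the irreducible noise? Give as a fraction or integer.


Total error = bias^2 + variance + irreducible noise. So irreducible noise = 49/4 - 19/5 - 21/5 = 17/4.

17/4


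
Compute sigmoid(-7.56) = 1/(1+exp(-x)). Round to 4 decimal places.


sigma(-7.56) = 1/(1+e^(7.56)) = 1/(1+1919.845513) = 1/1920.845513 = 0.0005.

0.0005


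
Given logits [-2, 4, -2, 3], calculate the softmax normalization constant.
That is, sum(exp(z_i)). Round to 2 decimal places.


Denom = e^-2=0.1353 + e^4=54.5982 + e^-2=0.1353 + e^3=20.0855. Sum = 74.9543, which rounds to 74.95.

74.95


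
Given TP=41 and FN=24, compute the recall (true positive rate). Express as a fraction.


Recall = TP / (TP + FN) = 41 / 65 = 41/65.

41/65


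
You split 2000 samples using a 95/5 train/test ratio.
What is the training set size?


Test set = 2000 * 5% = 100. Training set = 2000 - 100 = 1900.

1900


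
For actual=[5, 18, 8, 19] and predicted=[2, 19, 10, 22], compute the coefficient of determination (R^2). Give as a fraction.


Mean(y) = 25/2. SS_res = 23. SS_tot = 149. R^2 = 1 - 23/(149) = 126/149.

126/149


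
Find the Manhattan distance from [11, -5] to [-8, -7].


d = sum of absolute differences: |11--8|=19 + |-5--7|=2 = 21.

21


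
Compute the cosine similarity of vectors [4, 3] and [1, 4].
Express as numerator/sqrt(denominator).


dot = 16. |a|^2 = 25, |b|^2 = 17. cos = 16/sqrt(425).

16/sqrt(425)


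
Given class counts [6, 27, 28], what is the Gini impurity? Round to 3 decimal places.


Total = 61. Proportions: 6/61, 27/61, 28/61. sum(p_i^2) = 0.4163. Gini = 1 - 0.4163 = 0.5837, which rounds to 0.584.

0.584


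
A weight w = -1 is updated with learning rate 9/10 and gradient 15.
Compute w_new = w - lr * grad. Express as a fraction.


w_new = -1 - 9/10 * 15 = -1 - 27/2 = -29/2.

-29/2


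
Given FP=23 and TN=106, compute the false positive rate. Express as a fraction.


FPR = FP / (FP + TN) = 23 / 129 = 23/129.

23/129


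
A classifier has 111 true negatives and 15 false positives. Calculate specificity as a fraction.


Specificity = TN / (TN + FP) = 111 / 126 = 37/42.

37/42


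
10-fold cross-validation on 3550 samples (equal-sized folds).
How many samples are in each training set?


Each validation fold has 3550/10 = 355 samples. Training set = 3550 - 355 = 3195.

3195


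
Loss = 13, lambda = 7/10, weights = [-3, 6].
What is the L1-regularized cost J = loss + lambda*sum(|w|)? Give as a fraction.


L1 norm = sum(|w|) = 9. J = 13 + 7/10 * 9 = 193/10.

193/10


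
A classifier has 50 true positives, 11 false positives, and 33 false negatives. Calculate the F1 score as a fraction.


Precision = 50/61 = 50/61. Recall = 50/83 = 50/83. F1 = 2*P*R/(P+R) = 25/36.

25/36


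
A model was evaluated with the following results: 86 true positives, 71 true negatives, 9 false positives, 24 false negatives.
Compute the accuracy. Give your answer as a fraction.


Accuracy = (TP + TN) / (TP + TN + FP + FN) = (86 + 71) / 190 = 157/190.

157/190


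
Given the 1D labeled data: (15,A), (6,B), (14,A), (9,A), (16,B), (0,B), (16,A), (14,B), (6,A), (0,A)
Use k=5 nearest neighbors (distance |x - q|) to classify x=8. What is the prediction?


Distances: |15-8|=7, |6-8|=2, |14-8|=6, |9-8|=1, |16-8|=8, |0-8|=8, |16-8|=8, |14-8|=6, |6-8|=2, |0-8|=8. 5 nearest: (9,A), (6,A), (6,B), (14,A), (14,B). Counts: {'A': 3, 'B': 2}. Majority class: A.

A


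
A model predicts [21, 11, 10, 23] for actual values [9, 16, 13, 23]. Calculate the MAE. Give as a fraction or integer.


MAE = (1/4) * (|9-21|=12 + |16-11|=5 + |13-10|=3 + |23-23|=0). Sum = 20. MAE = 5.

5


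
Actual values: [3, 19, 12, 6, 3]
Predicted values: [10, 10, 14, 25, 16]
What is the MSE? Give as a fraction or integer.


MSE = (1/5) * ((3-10)^2=49 + (19-10)^2=81 + (12-14)^2=4 + (6-25)^2=361 + (3-16)^2=169). Sum = 664. MSE = 664/5.

664/5


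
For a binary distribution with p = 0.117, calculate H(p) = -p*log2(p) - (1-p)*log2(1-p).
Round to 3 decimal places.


H = -0.117*log2(0.117) - 0.883*log2(0.883) = 0.521.

0.521


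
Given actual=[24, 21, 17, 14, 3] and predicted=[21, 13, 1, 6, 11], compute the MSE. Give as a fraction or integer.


MSE = (1/5) * ((24-21)^2=9 + (21-13)^2=64 + (17-1)^2=256 + (14-6)^2=64 + (3-11)^2=64). Sum = 457. MSE = 457/5.

457/5


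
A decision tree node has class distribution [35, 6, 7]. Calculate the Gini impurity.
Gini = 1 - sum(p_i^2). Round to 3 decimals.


Total = 48. Proportions: 35/48, 6/48, 7/48. sum(p_i^2) = 0.5686. Gini = 1 - 0.5686 = 0.4314, which rounds to 0.431.

0.431


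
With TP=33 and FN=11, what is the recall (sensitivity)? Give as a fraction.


Recall = TP / (TP + FN) = 33 / 44 = 3/4.

3/4


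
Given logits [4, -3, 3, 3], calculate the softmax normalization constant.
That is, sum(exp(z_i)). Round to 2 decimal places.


Denom = e^4=54.5982 + e^-3=0.0498 + e^3=20.0855 + e^3=20.0855. Sum = 94.8190, which rounds to 94.82.

94.82


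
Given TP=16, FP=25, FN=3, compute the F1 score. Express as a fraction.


Precision = 16/41 = 16/41. Recall = 16/19 = 16/19. F1 = 2*P*R/(P+R) = 8/15.

8/15


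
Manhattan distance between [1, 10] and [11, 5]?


d = sum of absolute differences: |1-11|=10 + |10-5|=5 = 15.

15


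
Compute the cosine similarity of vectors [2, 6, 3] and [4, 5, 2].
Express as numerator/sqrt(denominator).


dot = 44. |a|^2 = 49, |b|^2 = 45. cos = 44/sqrt(2205).

44/sqrt(2205)


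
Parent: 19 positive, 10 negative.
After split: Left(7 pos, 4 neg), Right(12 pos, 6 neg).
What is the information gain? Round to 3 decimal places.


H(parent) = 0.9294. H(left) = 0.9457, H(right) = 0.9183. Weighted = (11/29)*0.9457 + (18/29)*0.9183 = 0.9287. IG = 0.9294 - 0.9287 = 0.0007, which rounds to 0.001.

0.001


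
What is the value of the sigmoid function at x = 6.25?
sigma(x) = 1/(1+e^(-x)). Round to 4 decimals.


sigma(6.25) = 1/(1+e^(-6.25)) = 1/(1+0.001930) = 1/1.001930 = 0.9981.

0.9981


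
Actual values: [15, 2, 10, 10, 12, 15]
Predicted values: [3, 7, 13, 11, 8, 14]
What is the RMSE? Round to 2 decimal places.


MSE = 32.6667. RMSE = sqrt(32.6667) = 5.72.

5.72


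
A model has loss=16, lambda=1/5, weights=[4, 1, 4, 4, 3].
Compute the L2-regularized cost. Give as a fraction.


L2 sq norm = sum(w^2) = 58. J = 16 + 1/5 * 58 = 138/5.

138/5


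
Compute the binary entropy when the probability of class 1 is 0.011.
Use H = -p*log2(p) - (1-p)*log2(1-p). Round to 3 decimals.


H = -0.011*log2(0.011) - 0.989*log2(0.989) = 0.087.

0.087


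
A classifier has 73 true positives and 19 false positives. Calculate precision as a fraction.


Precision = TP / (TP + FP) = 73 / 92 = 73/92.

73/92


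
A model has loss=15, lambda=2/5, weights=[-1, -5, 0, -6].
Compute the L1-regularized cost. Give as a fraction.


L1 norm = sum(|w|) = 12. J = 15 + 2/5 * 12 = 99/5.

99/5


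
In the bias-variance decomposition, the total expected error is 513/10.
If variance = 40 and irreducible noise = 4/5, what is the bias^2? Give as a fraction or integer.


Total error = bias^2 + variance + irreducible noise. So bias^2 = 513/10 - 40 - 4/5 = 21/2.

21/2


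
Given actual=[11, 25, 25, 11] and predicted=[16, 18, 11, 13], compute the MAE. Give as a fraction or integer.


MAE = (1/4) * (|11-16|=5 + |25-18|=7 + |25-11|=14 + |11-13|=2). Sum = 28. MAE = 7.

7


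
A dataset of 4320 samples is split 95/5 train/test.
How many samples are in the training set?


Test set = 4320 * 5% = 216. Training set = 4320 - 216 = 4104.

4104


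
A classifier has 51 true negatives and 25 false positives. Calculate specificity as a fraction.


Specificity = TN / (TN + FP) = 51 / 76 = 51/76.

51/76


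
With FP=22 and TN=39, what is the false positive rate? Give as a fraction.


FPR = FP / (FP + TN) = 22 / 61 = 22/61.

22/61


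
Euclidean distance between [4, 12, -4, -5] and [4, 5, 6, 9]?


d = sqrt(sum of squared differences). (4-4)^2=0, (12-5)^2=49, (-4-6)^2=100, (-5-9)^2=196. Sum = 345.

sqrt(345)


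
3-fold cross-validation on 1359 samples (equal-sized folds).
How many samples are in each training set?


Each validation fold has 1359/3 = 453 samples. Training set = 1359 - 453 = 906.

906


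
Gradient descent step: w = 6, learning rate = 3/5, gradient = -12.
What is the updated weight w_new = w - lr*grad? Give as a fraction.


w_new = 6 - 3/5 * -12 = 6 - -36/5 = 66/5.

66/5


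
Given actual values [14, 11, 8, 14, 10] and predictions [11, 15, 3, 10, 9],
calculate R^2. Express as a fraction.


Mean(y) = 57/5. SS_res = 67. SS_tot = 136/5. R^2 = 1 - 67/(136/5) = -199/136.

-199/136


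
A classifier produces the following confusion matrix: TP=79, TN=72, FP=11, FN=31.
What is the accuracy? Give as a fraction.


Accuracy = (TP + TN) / (TP + TN + FP + FN) = (79 + 72) / 193 = 151/193.

151/193


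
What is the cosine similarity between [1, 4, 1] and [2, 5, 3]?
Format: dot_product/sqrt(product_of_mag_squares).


dot = 25. |a|^2 = 18, |b|^2 = 38. cos = 25/sqrt(684).

25/sqrt(684)


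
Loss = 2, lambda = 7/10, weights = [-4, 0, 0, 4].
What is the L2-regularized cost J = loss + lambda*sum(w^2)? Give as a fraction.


L2 sq norm = sum(w^2) = 32. J = 2 + 7/10 * 32 = 122/5.

122/5


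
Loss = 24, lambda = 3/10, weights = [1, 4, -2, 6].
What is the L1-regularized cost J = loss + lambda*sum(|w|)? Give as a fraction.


L1 norm = sum(|w|) = 13. J = 24 + 3/10 * 13 = 279/10.

279/10


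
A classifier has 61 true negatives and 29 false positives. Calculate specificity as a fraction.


Specificity = TN / (TN + FP) = 61 / 90 = 61/90.

61/90


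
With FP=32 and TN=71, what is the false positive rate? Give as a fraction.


FPR = FP / (FP + TN) = 32 / 103 = 32/103.

32/103


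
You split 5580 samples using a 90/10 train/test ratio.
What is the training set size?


Test set = 5580 * 10% = 558. Training set = 5580 - 558 = 5022.

5022


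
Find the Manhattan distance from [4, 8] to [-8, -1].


d = sum of absolute differences: |4--8|=12 + |8--1|=9 = 21.

21


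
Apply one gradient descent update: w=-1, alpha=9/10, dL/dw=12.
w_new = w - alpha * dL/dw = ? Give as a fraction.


w_new = -1 - 9/10 * 12 = -1 - 54/5 = -59/5.

-59/5


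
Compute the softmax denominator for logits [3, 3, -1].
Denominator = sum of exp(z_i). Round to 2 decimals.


Denom = e^3=20.0855 + e^3=20.0855 + e^-1=0.3679. Sum = 40.5389, which rounds to 40.54.

40.54


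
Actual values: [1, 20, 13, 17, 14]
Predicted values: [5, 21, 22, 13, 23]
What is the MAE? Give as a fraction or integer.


MAE = (1/5) * (|1-5|=4 + |20-21|=1 + |13-22|=9 + |17-13|=4 + |14-23|=9). Sum = 27. MAE = 27/5.

27/5


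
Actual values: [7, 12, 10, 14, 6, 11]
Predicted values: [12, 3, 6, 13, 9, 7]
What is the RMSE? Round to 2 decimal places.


MSE = 24.6667. RMSE = sqrt(24.6667) = 4.97.

4.97


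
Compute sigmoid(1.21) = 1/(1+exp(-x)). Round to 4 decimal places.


sigma(1.21) = 1/(1+e^(-1.21)) = 1/(1+0.298197) = 1/1.298197 = 0.7703.

0.7703


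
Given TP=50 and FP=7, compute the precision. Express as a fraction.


Precision = TP / (TP + FP) = 50 / 57 = 50/57.

50/57


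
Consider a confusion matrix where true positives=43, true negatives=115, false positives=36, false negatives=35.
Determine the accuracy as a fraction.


Accuracy = (TP + TN) / (TP + TN + FP + FN) = (43 + 115) / 229 = 158/229.

158/229


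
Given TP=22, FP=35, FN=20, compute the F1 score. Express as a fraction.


Precision = 22/57 = 22/57. Recall = 22/42 = 11/21. F1 = 2*P*R/(P+R) = 4/9.

4/9


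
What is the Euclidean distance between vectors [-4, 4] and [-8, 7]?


d = sqrt(sum of squared differences). (-4--8)^2=16, (4-7)^2=9. Sum = 25.

5


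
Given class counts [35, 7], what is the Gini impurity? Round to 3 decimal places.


Total = 42. Proportions: 35/42, 7/42. sum(p_i^2) = 0.7222. Gini = 1 - 0.7222 = 0.2778, which rounds to 0.278.

0.278


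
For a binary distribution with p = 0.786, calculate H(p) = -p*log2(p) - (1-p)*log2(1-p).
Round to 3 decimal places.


H = -0.786*log2(0.786) - 0.214*log2(0.214) = 0.749.

0.749


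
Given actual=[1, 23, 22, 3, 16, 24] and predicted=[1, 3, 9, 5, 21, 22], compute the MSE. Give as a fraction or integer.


MSE = (1/6) * ((1-1)^2=0 + (23-3)^2=400 + (22-9)^2=169 + (3-5)^2=4 + (16-21)^2=25 + (24-22)^2=4). Sum = 602. MSE = 301/3.

301/3


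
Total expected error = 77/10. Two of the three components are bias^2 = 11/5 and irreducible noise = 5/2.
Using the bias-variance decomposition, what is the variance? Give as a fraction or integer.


Total error = bias^2 + variance + irreducible noise. So variance = 77/10 - 11/5 - 5/2 = 3.

3


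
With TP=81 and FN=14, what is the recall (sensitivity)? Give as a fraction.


Recall = TP / (TP + FN) = 81 / 95 = 81/95.

81/95


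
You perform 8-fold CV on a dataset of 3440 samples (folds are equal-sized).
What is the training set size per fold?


Each validation fold has 3440/8 = 430 samples. Training set = 3440 - 430 = 3010.

3010


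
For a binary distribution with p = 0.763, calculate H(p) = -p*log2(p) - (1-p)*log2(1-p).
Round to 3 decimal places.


H = -0.763*log2(0.763) - 0.237*log2(0.237) = 0.790.

0.790


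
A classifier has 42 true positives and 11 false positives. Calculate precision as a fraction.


Precision = TP / (TP + FP) = 42 / 53 = 42/53.

42/53


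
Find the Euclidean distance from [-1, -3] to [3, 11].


d = sqrt(sum of squared differences). (-1-3)^2=16, (-3-11)^2=196. Sum = 212.

sqrt(212)


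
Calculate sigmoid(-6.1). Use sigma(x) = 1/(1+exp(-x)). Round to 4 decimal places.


sigma(-6.1) = 1/(1+e^(6.1)) = 1/(1+445.857770) = 1/446.857770 = 0.0022.

0.0022


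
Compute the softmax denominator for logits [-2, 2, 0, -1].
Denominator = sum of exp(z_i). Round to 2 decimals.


Denom = e^-2=0.1353 + e^2=7.3891 + e^0=1.0000 + e^-1=0.3679. Sum = 8.8923, which rounds to 8.89.

8.89


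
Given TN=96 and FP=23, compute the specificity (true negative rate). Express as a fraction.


Specificity = TN / (TN + FP) = 96 / 119 = 96/119.

96/119


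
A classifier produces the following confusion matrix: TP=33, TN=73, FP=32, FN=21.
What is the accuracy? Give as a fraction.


Accuracy = (TP + TN) / (TP + TN + FP + FN) = (33 + 73) / 159 = 2/3.

2/3


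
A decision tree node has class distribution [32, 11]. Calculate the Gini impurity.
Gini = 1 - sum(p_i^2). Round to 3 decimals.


Total = 43. Proportions: 32/43, 11/43. sum(p_i^2) = 0.6193. Gini = 1 - 0.6193 = 0.3807, which rounds to 0.381.

0.381


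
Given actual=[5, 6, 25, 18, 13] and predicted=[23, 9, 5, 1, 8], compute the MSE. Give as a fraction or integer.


MSE = (1/5) * ((5-23)^2=324 + (6-9)^2=9 + (25-5)^2=400 + (18-1)^2=289 + (13-8)^2=25). Sum = 1047. MSE = 1047/5.

1047/5


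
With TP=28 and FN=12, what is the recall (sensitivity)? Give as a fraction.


Recall = TP / (TP + FN) = 28 / 40 = 7/10.

7/10


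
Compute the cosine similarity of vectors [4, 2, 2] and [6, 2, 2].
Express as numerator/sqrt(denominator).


dot = 32. |a|^2 = 24, |b|^2 = 44. cos = 32/sqrt(1056).

32/sqrt(1056)


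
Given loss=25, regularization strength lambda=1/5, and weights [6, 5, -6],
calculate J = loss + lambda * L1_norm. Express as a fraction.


L1 norm = sum(|w|) = 17. J = 25 + 1/5 * 17 = 142/5.

142/5


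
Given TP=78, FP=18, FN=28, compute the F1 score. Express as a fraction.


Precision = 78/96 = 13/16. Recall = 78/106 = 39/53. F1 = 2*P*R/(P+R) = 78/101.

78/101


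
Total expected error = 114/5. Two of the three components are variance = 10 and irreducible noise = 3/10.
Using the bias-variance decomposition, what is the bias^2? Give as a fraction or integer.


Total error = bias^2 + variance + irreducible noise. So bias^2 = 114/5 - 10 - 3/10 = 25/2.

25/2


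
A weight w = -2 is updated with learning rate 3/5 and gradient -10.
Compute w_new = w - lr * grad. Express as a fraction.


w_new = -2 - 3/5 * -10 = -2 - -6 = 4.

4


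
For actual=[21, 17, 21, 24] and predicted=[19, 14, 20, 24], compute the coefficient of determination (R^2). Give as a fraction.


Mean(y) = 83/4. SS_res = 14. SS_tot = 99/4. R^2 = 1 - 14/(99/4) = 43/99.

43/99


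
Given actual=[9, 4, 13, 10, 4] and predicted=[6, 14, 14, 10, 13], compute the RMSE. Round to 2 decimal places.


MSE = 38.2000. RMSE = sqrt(38.2000) = 6.18.

6.18


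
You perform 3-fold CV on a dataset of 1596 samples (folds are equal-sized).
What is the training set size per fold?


Each validation fold has 1596/3 = 532 samples. Training set = 1596 - 532 = 1064.

1064


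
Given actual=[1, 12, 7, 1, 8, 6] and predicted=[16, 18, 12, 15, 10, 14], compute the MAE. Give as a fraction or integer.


MAE = (1/6) * (|1-16|=15 + |12-18|=6 + |7-12|=5 + |1-15|=14 + |8-10|=2 + |6-14|=8). Sum = 50. MAE = 25/3.

25/3


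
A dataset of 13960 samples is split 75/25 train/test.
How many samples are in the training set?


Test set = 13960 * 25% = 3490. Training set = 13960 - 3490 = 10470.

10470


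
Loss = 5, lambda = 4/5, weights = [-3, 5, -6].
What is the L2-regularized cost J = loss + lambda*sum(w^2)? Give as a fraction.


L2 sq norm = sum(w^2) = 70. J = 5 + 4/5 * 70 = 61.

61


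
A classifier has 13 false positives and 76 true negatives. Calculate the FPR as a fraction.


FPR = FP / (FP + TN) = 13 / 89 = 13/89.

13/89


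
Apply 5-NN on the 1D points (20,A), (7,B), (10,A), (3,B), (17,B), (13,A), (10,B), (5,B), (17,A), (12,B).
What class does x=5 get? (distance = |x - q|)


Distances: |20-5|=15, |7-5|=2, |10-5|=5, |3-5|=2, |17-5|=12, |13-5|=8, |10-5|=5, |5-5|=0, |17-5|=12, |12-5|=7. 5 nearest: (5,B), (7,B), (3,B), (10,A), (10,B). Counts: {'B': 4, 'A': 1}. Majority class: B.

B


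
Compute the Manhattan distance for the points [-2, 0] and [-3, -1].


d = sum of absolute differences: |-2--3|=1 + |0--1|=1 = 2.

2


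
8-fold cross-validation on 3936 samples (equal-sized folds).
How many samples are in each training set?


Each validation fold has 3936/8 = 492 samples. Training set = 3936 - 492 = 3444.

3444


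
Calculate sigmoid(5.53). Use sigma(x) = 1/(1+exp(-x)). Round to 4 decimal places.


sigma(5.53) = 1/(1+e^(-5.53)) = 1/(1+0.003966) = 1/1.003966 = 0.9960.

0.9960


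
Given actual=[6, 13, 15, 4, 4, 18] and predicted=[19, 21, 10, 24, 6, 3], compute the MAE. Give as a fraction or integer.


MAE = (1/6) * (|6-19|=13 + |13-21|=8 + |15-10|=5 + |4-24|=20 + |4-6|=2 + |18-3|=15). Sum = 63. MAE = 21/2.

21/2


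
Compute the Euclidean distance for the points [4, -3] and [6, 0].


d = sqrt(sum of squared differences). (4-6)^2=4, (-3-0)^2=9. Sum = 13.

sqrt(13)


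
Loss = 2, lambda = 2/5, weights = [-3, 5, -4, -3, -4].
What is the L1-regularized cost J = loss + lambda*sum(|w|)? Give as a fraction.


L1 norm = sum(|w|) = 19. J = 2 + 2/5 * 19 = 48/5.

48/5


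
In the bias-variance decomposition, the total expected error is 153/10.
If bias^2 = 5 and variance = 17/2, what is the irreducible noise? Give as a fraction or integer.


Total error = bias^2 + variance + irreducible noise. So irreducible noise = 153/10 - 5 - 17/2 = 9/5.

9/5


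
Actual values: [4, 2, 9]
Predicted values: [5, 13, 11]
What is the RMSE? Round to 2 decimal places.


MSE = 42.0000. RMSE = sqrt(42.0000) = 6.48.

6.48


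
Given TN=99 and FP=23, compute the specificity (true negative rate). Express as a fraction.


Specificity = TN / (TN + FP) = 99 / 122 = 99/122.

99/122


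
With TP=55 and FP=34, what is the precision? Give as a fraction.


Precision = TP / (TP + FP) = 55 / 89 = 55/89.

55/89


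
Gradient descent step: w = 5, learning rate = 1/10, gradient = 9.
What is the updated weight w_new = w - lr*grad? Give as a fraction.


w_new = 5 - 1/10 * 9 = 5 - 9/10 = 41/10.

41/10


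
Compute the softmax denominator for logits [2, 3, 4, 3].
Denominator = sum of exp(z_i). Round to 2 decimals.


Denom = e^2=7.3891 + e^3=20.0855 + e^4=54.5982 + e^3=20.0855. Sum = 102.1583, which rounds to 102.16.

102.16


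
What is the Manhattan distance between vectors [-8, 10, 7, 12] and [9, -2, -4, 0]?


d = sum of absolute differences: |-8-9|=17 + |10--2|=12 + |7--4|=11 + |12-0|=12 = 52.

52


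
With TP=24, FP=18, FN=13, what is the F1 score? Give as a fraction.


Precision = 24/42 = 4/7. Recall = 24/37 = 24/37. F1 = 2*P*R/(P+R) = 48/79.

48/79


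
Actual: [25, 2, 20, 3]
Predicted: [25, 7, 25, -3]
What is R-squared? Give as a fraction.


Mean(y) = 25/2. SS_res = 86. SS_tot = 413. R^2 = 1 - 86/(413) = 327/413.

327/413


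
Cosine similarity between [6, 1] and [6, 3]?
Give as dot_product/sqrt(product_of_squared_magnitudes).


dot = 39. |a|^2 = 37, |b|^2 = 45. cos = 39/sqrt(1665).

39/sqrt(1665)


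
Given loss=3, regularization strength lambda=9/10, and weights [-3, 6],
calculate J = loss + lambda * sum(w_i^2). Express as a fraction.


L2 sq norm = sum(w^2) = 45. J = 3 + 9/10 * 45 = 87/2.

87/2


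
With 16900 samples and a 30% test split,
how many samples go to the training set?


Test set = 16900 * 30% = 5070. Training set = 16900 - 5070 = 11830.

11830


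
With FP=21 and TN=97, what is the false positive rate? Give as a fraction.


FPR = FP / (FP + TN) = 21 / 118 = 21/118.

21/118


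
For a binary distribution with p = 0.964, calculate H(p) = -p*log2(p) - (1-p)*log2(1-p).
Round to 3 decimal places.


H = -0.964*log2(0.964) - 0.036*log2(0.036) = 0.224.

0.224


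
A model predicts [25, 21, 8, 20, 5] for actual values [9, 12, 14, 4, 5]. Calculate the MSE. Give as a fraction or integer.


MSE = (1/5) * ((9-25)^2=256 + (12-21)^2=81 + (14-8)^2=36 + (4-20)^2=256 + (5-5)^2=0). Sum = 629. MSE = 629/5.

629/5


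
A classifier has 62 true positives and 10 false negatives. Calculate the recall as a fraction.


Recall = TP / (TP + FN) = 62 / 72 = 31/36.

31/36


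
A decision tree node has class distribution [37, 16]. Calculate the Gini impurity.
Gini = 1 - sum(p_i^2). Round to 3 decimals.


Total = 53. Proportions: 37/53, 16/53. sum(p_i^2) = 0.5785. Gini = 1 - 0.5785 = 0.4215, which rounds to 0.422.

0.422


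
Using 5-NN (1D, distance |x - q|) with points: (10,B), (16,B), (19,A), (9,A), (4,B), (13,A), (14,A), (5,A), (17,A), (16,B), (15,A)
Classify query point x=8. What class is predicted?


Distances: |10-8|=2, |16-8|=8, |19-8|=11, |9-8|=1, |4-8|=4, |13-8|=5, |14-8|=6, |5-8|=3, |17-8|=9, |16-8|=8, |15-8|=7. 5 nearest: (9,A), (10,B), (5,A), (4,B), (13,A). Counts: {'A': 3, 'B': 2}. Majority class: A.

A


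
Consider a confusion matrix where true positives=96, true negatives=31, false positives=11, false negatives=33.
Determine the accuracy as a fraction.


Accuracy = (TP + TN) / (TP + TN + FP + FN) = (96 + 31) / 171 = 127/171.

127/171


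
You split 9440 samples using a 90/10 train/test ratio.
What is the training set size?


Test set = 9440 * 10% = 944. Training set = 9440 - 944 = 8496.

8496


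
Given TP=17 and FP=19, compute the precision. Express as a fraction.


Precision = TP / (TP + FP) = 17 / 36 = 17/36.

17/36


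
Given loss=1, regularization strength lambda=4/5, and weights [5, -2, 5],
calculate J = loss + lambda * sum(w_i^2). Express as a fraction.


L2 sq norm = sum(w^2) = 54. J = 1 + 4/5 * 54 = 221/5.

221/5


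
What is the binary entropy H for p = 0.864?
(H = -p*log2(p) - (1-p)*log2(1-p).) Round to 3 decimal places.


H = -0.864*log2(0.864) - 0.136*log2(0.136) = 0.574.

0.574


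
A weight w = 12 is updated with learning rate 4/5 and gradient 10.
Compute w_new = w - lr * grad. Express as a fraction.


w_new = 12 - 4/5 * 10 = 12 - 8 = 4.

4


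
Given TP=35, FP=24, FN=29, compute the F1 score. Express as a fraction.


Precision = 35/59 = 35/59. Recall = 35/64 = 35/64. F1 = 2*P*R/(P+R) = 70/123.

70/123


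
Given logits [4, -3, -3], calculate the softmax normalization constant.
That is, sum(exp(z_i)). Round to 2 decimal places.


Denom = e^4=54.5982 + e^-3=0.0498 + e^-3=0.0498. Sum = 54.6978, which rounds to 54.70.

54.70


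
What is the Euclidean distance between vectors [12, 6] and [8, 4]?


d = sqrt(sum of squared differences). (12-8)^2=16, (6-4)^2=4. Sum = 20.

sqrt(20)


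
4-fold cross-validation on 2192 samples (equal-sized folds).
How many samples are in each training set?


Each validation fold has 2192/4 = 548 samples. Training set = 2192 - 548 = 1644.

1644


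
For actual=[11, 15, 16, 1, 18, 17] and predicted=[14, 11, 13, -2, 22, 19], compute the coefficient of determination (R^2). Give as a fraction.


Mean(y) = 13. SS_res = 63. SS_tot = 202. R^2 = 1 - 63/(202) = 139/202.

139/202


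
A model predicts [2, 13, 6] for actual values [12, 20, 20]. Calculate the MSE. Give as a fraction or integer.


MSE = (1/3) * ((12-2)^2=100 + (20-13)^2=49 + (20-6)^2=196). Sum = 345. MSE = 115.

115


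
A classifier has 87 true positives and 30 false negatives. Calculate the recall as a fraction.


Recall = TP / (TP + FN) = 87 / 117 = 29/39.

29/39


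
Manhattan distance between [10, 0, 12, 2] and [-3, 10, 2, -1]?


d = sum of absolute differences: |10--3|=13 + |0-10|=10 + |12-2|=10 + |2--1|=3 = 36.

36


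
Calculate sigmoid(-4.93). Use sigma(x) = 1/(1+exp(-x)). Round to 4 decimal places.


sigma(-4.93) = 1/(1+e^(4.93)) = 1/(1+138.379512) = 1/139.379512 = 0.0072.

0.0072


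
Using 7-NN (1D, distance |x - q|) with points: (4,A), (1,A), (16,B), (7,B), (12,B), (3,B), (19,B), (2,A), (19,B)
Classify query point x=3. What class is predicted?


Distances: |4-3|=1, |1-3|=2, |16-3|=13, |7-3|=4, |12-3|=9, |3-3|=0, |19-3|=16, |2-3|=1, |19-3|=16. 7 nearest: (3,B), (4,A), (2,A), (1,A), (7,B), (12,B), (16,B). Counts: {'B': 4, 'A': 3}. Majority class: B.

B


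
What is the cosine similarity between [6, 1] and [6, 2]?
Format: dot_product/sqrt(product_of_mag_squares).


dot = 38. |a|^2 = 37, |b|^2 = 40. cos = 38/sqrt(1480).

38/sqrt(1480)


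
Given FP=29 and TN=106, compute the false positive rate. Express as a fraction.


FPR = FP / (FP + TN) = 29 / 135 = 29/135.

29/135


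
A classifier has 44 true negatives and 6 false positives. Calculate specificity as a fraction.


Specificity = TN / (TN + FP) = 44 / 50 = 22/25.

22/25


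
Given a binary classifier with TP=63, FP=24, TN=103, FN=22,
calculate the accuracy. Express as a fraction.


Accuracy = (TP + TN) / (TP + TN + FP + FN) = (63 + 103) / 212 = 83/106.

83/106


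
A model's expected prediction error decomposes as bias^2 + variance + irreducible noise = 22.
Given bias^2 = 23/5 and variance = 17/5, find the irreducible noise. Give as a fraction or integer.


Total error = bias^2 + variance + irreducible noise. So irreducible noise = 22 - 23/5 - 17/5 = 14.

14


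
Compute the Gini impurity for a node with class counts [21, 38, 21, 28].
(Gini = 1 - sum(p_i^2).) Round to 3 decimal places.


Total = 108. Proportions: 21/108, 38/108, 21/108, 28/108. sum(p_i^2) = 0.2666. Gini = 1 - 0.2666 = 0.7334, which rounds to 0.733.

0.733


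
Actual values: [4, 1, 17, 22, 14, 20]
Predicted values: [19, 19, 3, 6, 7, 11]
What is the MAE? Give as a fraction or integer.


MAE = (1/6) * (|4-19|=15 + |1-19|=18 + |17-3|=14 + |22-6|=16 + |14-7|=7 + |20-11|=9). Sum = 79. MAE = 79/6.

79/6


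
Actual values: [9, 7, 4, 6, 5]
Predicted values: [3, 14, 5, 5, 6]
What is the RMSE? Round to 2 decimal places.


MSE = 17.6000. RMSE = sqrt(17.6000) = 4.20.

4.20


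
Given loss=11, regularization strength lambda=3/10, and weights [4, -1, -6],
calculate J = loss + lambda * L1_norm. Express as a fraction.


L1 norm = sum(|w|) = 11. J = 11 + 3/10 * 11 = 143/10.

143/10


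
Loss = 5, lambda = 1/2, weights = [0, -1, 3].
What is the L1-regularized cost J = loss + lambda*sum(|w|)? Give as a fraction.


L1 norm = sum(|w|) = 4. J = 5 + 1/2 * 4 = 7.

7


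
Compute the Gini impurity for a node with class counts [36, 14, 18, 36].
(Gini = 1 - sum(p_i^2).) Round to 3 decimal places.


Total = 104. Proportions: 36/104, 14/104, 18/104, 36/104. sum(p_i^2) = 0.2877. Gini = 1 - 0.2877 = 0.7123, which rounds to 0.712.

0.712


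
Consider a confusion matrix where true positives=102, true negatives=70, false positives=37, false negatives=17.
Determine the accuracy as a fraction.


Accuracy = (TP + TN) / (TP + TN + FP + FN) = (102 + 70) / 226 = 86/113.

86/113


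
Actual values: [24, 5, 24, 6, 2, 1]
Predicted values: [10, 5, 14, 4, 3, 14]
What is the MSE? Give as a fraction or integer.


MSE = (1/6) * ((24-10)^2=196 + (5-5)^2=0 + (24-14)^2=100 + (6-4)^2=4 + (2-3)^2=1 + (1-14)^2=169). Sum = 470. MSE = 235/3.

235/3


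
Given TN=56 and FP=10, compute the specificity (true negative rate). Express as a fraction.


Specificity = TN / (TN + FP) = 56 / 66 = 28/33.

28/33


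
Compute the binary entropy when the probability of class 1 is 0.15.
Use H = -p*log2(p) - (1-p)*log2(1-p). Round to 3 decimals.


H = -0.15*log2(0.15) - 0.85*log2(0.85) = 0.610.

0.610


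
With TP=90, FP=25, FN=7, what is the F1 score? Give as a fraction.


Precision = 90/115 = 18/23. Recall = 90/97 = 90/97. F1 = 2*P*R/(P+R) = 45/53.

45/53


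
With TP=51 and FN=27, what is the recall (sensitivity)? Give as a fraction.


Recall = TP / (TP + FN) = 51 / 78 = 17/26.

17/26


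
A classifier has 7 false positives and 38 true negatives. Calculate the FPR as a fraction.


FPR = FP / (FP + TN) = 7 / 45 = 7/45.

7/45


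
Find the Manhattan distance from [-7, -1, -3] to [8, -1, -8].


d = sum of absolute differences: |-7-8|=15 + |-1--1|=0 + |-3--8|=5 = 20.

20


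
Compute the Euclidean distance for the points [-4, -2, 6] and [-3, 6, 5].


d = sqrt(sum of squared differences). (-4--3)^2=1, (-2-6)^2=64, (6-5)^2=1. Sum = 66.

sqrt(66)


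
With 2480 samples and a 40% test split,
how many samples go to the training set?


Test set = 2480 * 40% = 992. Training set = 2480 - 992 = 1488.

1488


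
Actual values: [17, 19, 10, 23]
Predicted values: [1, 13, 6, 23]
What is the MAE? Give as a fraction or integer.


MAE = (1/4) * (|17-1|=16 + |19-13|=6 + |10-6|=4 + |23-23|=0). Sum = 26. MAE = 13/2.

13/2


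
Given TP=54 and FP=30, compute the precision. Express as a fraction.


Precision = TP / (TP + FP) = 54 / 84 = 9/14.

9/14


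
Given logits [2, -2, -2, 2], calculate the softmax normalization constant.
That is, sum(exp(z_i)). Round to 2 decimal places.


Denom = e^2=7.3891 + e^-2=0.1353 + e^-2=0.1353 + e^2=7.3891. Sum = 15.0488, which rounds to 15.05.

15.05


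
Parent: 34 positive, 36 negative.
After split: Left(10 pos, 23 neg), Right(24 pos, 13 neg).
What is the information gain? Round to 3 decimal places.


H(parent) = 0.9994. H(left) = 0.8850, H(right) = 0.9353. Weighted = (33/70)*0.8850 + (37/70)*0.9353 = 0.9116. IG = 0.9994 - 0.9116 = 0.0878, which rounds to 0.088.

0.088


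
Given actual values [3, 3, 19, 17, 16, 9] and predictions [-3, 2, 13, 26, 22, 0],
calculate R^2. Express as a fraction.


Mean(y) = 67/6. SS_res = 271. SS_tot = 1541/6. R^2 = 1 - 271/(1541/6) = -85/1541.

-85/1541


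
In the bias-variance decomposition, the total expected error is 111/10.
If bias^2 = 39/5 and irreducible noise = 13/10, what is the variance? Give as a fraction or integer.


Total error = bias^2 + variance + irreducible noise. So variance = 111/10 - 39/5 - 13/10 = 2.

2
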